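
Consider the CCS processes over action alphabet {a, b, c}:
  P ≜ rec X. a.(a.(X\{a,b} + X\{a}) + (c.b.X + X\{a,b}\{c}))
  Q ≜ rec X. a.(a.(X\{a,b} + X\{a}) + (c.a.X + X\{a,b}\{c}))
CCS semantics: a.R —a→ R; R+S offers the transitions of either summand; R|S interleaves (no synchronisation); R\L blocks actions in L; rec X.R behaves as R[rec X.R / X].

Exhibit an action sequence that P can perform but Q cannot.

acb

LTS(P): 4 reachable states
  u0 = rec X. a.(a.(X\{a,b} + X\{a}) + (c.b.X + X\{a,b}\{c})) → —a→ u1
  u1 = a.((rec X. a.(a.(X\{a,b} + X\{a}) + (c.b.X + X\{a,b}\{c})))\{a,b} + (rec X. a.(a.(X\{a,b} + X\{a}) + (c.b.X + X\{a,b}\{c})))\{a}) + (c.b.(rec X. a.(a.(X\{a,b} + X\{a}) + (c.b.X + X\{a,b}\{c}))) + (rec X. a.(a.(X\{a,b} + X\{a}) + (c.b.X + X\{a,b}\{c})))\{a,b}\{c}) → —a→ u2, —c→ u3
  u2 = (rec X. a.(a.(X\{a,b} + X\{a}) + (c.b.X + X\{a,b}\{c})))\{a,b} + (rec X. a.(a.(X\{a,b} + X\{a}) + (c.b.X + X\{a,b}\{c})))\{a} → ∅
  u3 = b.(rec X. a.(a.(X\{a,b} + X\{a}) + (c.b.X + X\{a,b}\{c}))) → —b→ u0
LTS(Q): 4 reachable states
  v0 = rec X. a.(a.(X\{a,b} + X\{a}) + (c.a.X + X\{a,b}\{c})) → —a→ v1
  v1 = a.((rec X. a.(a.(X\{a,b} + X\{a}) + (c.a.X + X\{a,b}\{c})))\{a,b} + (rec X. a.(a.(X\{a,b} + X\{a}) + (c.a.X + X\{a,b}\{c})))\{a}) + (c.a.(rec X. a.(a.(X\{a,b} + X\{a}) + (c.a.X + X\{a,b}\{c}))) + (rec X. a.(a.(X\{a,b} + X\{a}) + (c.a.X + X\{a,b}\{c})))\{a,b}\{c}) → —a→ v2, —c→ v3
  v2 = (rec X. a.(a.(X\{a,b} + X\{a}) + (c.a.X + X\{a,b}\{c})))\{a,b} + (rec X. a.(a.(X\{a,b} + X\{a}) + (c.a.X + X\{a,b}\{c})))\{a} → ∅
  v3 = a.(rec X. a.(a.(X\{a,b} + X\{a}) + (c.a.X + X\{a,b}\{c}))) → —a→ v0
Run σ = ⟨acb⟩ on P: start {u0}
  after a @ step 1: {u1}
  after c @ step 2: {u3}
  after b @ step 3: {u0}
  P completes σ.
Run σ = ⟨acb⟩ on Q: start {v0}
  after a @ step 1: {v1}
  after c @ step 2: {v3}
  after b @ step 3: no successor for Q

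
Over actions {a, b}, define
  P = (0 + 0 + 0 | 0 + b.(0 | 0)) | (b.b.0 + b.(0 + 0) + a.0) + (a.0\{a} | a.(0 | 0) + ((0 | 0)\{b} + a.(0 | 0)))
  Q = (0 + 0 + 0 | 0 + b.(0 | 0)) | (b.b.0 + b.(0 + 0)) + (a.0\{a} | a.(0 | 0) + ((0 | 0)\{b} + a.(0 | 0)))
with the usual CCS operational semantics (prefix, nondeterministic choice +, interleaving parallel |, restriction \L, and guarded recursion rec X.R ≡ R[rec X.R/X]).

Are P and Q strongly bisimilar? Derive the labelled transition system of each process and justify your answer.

LTS(P): 12 reachable states
  p0 = (0 + 0 + 0 | 0 + b.(0 | 0)) | (b.b.0 + b.(0 + 0) + a.0) + (a.0\{a} | a.(0 | 0) + ((0 | 0)\{b} + a.(0 | 0))) :: ··a··> p1, ··a··> p2, ··a··> p3, ··a··> p4, ··b··> p5, ··b··> p6, ··b··> p7
  p1 = (0 + 0 + 0 | 0 + b.(0 | 0)) | 0 :: ··b··> p8
  p2 = 0 | 0 :: deadlocked
  p3 = 0\{a} | a.(0 | 0) :: ··a··> p9
  p4 = a.0\{a} | (0 | 0) :: ··a··> p9
  p5 = (0 + 0 + 0 | 0 + b.(0 | 0)) | (0 + 0) :: ··b··> p10
  p6 = (0 + 0 + 0 | 0 + b.(0 | 0)) | b.0 :: ··b··> p1, ··b··> p11
  p7 = 0 | 0 | (b.b.0 + b.(0 + 0) + a.0) :: ··a··> p8, ··b··> p10, ··b··> p11
  p8 = 0 | 0 | 0 :: deadlocked
  p9 = 0\{a} | (0 | 0) :: deadlocked
  p10 = 0 | 0 | (0 + 0) :: deadlocked
  p11 = 0 | 0 | b.0 :: ··b··> p8
LTS(Q): 12 reachable states
  q0 = (0 + 0 + 0 | 0 + b.(0 | 0)) | (b.b.0 + b.(0 + 0)) + (a.0\{a} | a.(0 | 0) + ((0 | 0)\{b} + a.(0 | 0))) :: ··a··> q1, ··a··> q2, ··a··> q3, ··b··> q4, ··b··> q5, ··b··> q6
  q1 = 0 | 0 :: deadlocked
  q2 = 0\{a} | a.(0 | 0) :: ··a··> q7
  q3 = a.0\{a} | (0 | 0) :: ··a··> q7
  q4 = (0 + 0 + 0 | 0 + b.(0 | 0)) | (0 + 0) :: ··b··> q8
  q5 = (0 + 0 + 0 | 0 + b.(0 | 0)) | b.0 :: ··b··> q10, ··b··> q9
  q6 = 0 | 0 | (b.b.0 + b.(0 + 0)) :: ··b··> q10, ··b··> q8
  q7 = 0\{a} | (0 | 0) :: deadlocked
  q8 = 0 | 0 | (0 + 0) :: deadlocked
  q9 = (0 + 0 + 0 | 0 + b.(0 | 0)) | 0 :: ··b··> q11
  q10 = 0 | 0 | b.0 :: ··b··> q11
  q11 = 0 | 0 | 0 :: deadlocked
Coarsest stable partition (strong bisimilarity classes):
  B0 = {p0}
  B1 = {p6, q5}
  B2 = {p1, p11, p5, q10, q4, q9}
  B3 = {p10, p2, p8, p9, q1, q11, q7, q8}
  B4 = {p3, p4, q2, q3}
  B5 = {p7}
  B6 = {q0}
  B7 = {q6}
p0 ∈ B0, q0 ∈ B6 → different blocks

P ≁ Q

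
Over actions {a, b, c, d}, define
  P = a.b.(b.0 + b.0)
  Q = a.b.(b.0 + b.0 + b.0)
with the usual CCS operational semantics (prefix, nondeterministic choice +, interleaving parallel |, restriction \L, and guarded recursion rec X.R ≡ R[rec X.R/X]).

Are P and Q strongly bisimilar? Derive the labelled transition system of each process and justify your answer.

Reachable graph of P (4 states):
  s0 = a.b.(b.0 + b.0) | ··a··> s1
  s1 = b.(b.0 + b.0) | ··b··> s2
  s2 = b.0 + b.0 | ··b··> s3
  s3 = 0 | deadlocked
Reachable graph of Q (4 states):
  t0 = a.b.(b.0 + b.0 + b.0) | ··a··> t1
  t1 = b.(b.0 + b.0 + b.0) | ··b··> t2
  t2 = b.0 + b.0 + b.0 | ··b··> t3
  t3 = 0 | deadlocked
Coarsest stable partition (strong bisimilarity classes):
  B0 = {s0, t0}
  B1 = {s1, t1}
  B2 = {s2, t2}
  B3 = {s3, t3}
s0 ∈ B0, t0 ∈ B0 → same block

P ~ Q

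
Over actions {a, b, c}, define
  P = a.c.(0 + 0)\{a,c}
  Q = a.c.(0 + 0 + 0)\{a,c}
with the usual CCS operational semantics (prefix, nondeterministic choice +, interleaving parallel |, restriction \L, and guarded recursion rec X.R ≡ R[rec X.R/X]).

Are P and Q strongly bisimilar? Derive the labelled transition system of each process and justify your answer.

P's transition system — 3 states:
  m0 = a.c.(0 + 0)\{a,c} → -a-> m1
  m1 = c.(0 + 0)\{a,c} → -c-> m2
  m2 = (0 + 0)\{a,c} → deadlocked
Q's transition system — 3 states:
  n0 = a.c.(0 + 0 + 0)\{a,c} → -a-> n1
  n1 = c.(0 + 0 + 0)\{a,c} → -c-> n2
  n2 = (0 + 0 + 0)\{a,c} → deadlocked
Coarsest stable partition (strong bisimilarity classes):
  B0 = {m0, n0}
  B1 = {m1, n1}
  B2 = {m2, n2}
m0 ∈ B0, n0 ∈ B0 → same block

bisimilar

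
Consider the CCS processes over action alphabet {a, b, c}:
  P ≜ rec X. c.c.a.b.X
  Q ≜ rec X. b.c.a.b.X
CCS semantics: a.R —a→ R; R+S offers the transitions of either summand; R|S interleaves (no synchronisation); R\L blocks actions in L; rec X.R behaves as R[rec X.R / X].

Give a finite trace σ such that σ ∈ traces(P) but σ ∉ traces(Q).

c

Reachable graph of P (4 states):
  s0 = rec X. c.c.a.b.X → ··c··> s1
  s1 = c.a.b.(rec X. c.c.a.b.X) → ··c··> s2
  s2 = a.b.(rec X. c.c.a.b.X) → ··a··> s3
  s3 = b.(rec X. c.c.a.b.X) → ··b··> s0
Reachable graph of Q (4 states):
  t0 = rec X. b.c.a.b.X → ··b··> t1
  t1 = c.a.b.(rec X. b.c.a.b.X) → ··c··> t2
  t2 = a.b.(rec X. b.c.a.b.X) → ··a··> t3
  t3 = b.(rec X. b.c.a.b.X) → ··b··> t0
Run σ = ⟨c⟩ on P: start {s0}
  step 1 (c): {s1}
  P completes σ.
Run σ = ⟨c⟩ on Q: start {t0}
  step 1 (c): ∅  — Q cannot continue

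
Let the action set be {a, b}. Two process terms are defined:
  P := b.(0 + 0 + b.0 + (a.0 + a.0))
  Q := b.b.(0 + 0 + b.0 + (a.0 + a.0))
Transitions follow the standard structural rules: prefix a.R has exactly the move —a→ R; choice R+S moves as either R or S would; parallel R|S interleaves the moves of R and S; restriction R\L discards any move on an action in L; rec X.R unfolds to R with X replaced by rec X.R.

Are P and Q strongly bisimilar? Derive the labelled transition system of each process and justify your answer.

not bisimilar

Reachable graph of P (3 states):
  m0 = b.(0 + 0 + b.0 + (a.0 + a.0)) → =b=> m1
  m1 = 0 + 0 + b.0 + (a.0 + a.0) → =a=> m2, =b=> m2
  m2 = 0 → (no moves)
Reachable graph of Q (4 states):
  n0 = b.b.(0 + 0 + b.0 + (a.0 + a.0)) → =b=> n1
  n1 = b.(0 + 0 + b.0 + (a.0 + a.0)) → =b=> n2
  n2 = 0 + 0 + b.0 + (a.0 + a.0) → =a=> n3, =b=> n3
  n3 = 0 → (no moves)
Partition-refinement fixed point:
  B0 = {m0, n1}
  B1 = {m1, n2}
  B2 = {m2, n3}
  B3 = {n0}
m0 ∈ B0, n0 ∈ B3 → different blocks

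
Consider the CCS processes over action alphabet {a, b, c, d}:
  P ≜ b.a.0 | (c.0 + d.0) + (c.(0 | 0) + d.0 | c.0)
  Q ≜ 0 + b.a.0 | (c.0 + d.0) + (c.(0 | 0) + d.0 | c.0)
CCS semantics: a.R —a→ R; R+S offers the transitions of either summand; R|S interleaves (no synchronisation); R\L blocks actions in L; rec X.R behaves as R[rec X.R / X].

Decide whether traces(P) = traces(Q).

Reachable graph of P (8 states):
  m0 = b.a.0 | (c.0 + d.0) + (c.(0 | 0) + d.0 | c.0) ⊢ =b=> m1, =c=> m2, =c=> m3, =c=> m4, =d=> m3, =d=> m5
  m1 = a.0 | (c.0 + d.0) ⊢ =a=> m6, =c=> m7, =d=> m7
  m2 = 0 | 0 ⊢ deadlocked
  m3 = b.a.0 | 0 ⊢ =b=> m7
  m4 = d.0 | 0 ⊢ =d=> m2
  m5 = 0 | c.0 ⊢ =c=> m2
  m6 = 0 | (c.0 + d.0) ⊢ =c=> m2, =d=> m2
  m7 = a.0 | 0 ⊢ =a=> m2
Reachable graph of Q (8 states):
  n0 = 0 + b.a.0 | (c.0 + d.0) + (c.(0 | 0) + d.0 | c.0) ⊢ =b=> n1, =c=> n2, =c=> n3, =c=> n4, =d=> n3, =d=> n5
  n1 = a.0 | (c.0 + d.0) ⊢ =a=> n6, =c=> n7, =d=> n7
  n2 = 0 | 0 ⊢ deadlocked
  n3 = b.a.0 | 0 ⊢ =b=> n7
  n4 = d.0 | 0 ⊢ =d=> n2
  n5 = 0 | c.0 ⊢ =c=> n2
  n6 = 0 | (c.0 + d.0) ⊢ =c=> n2, =d=> n2
  n7 = a.0 | 0 ⊢ =a=> n2
Coarsest stable partition (strong bisimilarity classes):
  B0 = {m0, n0}
  B1 = {m4, n4}
  B2 = {m2, n2}
  B3 = {m5, n5}
  B4 = {m3, n3}
  B5 = {m7, n7}
  B6 = {m1, n1}
  B7 = {m6, n6}
m0 ∈ B0, n0 ∈ B0 → same block
Bisimilar ⇒ trace-equivalent.

YES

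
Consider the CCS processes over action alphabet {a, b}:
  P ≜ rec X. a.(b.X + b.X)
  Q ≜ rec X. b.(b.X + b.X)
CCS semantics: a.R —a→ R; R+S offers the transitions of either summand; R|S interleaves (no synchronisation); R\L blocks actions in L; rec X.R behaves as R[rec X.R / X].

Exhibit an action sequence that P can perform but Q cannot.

P's transition system — 2 states:
  m0 = rec X. a.(b.X + b.X) has moves ··a··> m1
  m1 = b.(rec X. a.(b.X + b.X)) + b.(rec X. a.(b.X + b.X)) has moves ··b··> m0
Q's transition system — 2 states:
  n0 = rec X. b.(b.X + b.X) has moves ··b··> n1
  n1 = b.(rec X. b.(b.X + b.X)) + b.(rec X. b.(b.X + b.X)) has moves ··b··> n0
Trace ⟨a⟩ through P, begin at {m0}:
  [1] a ⇒ {m1}
  P completes σ.
Trace ⟨a⟩ through Q, begin at {n0}:
  [1] a ⇒ ∅  — Q cannot continue

a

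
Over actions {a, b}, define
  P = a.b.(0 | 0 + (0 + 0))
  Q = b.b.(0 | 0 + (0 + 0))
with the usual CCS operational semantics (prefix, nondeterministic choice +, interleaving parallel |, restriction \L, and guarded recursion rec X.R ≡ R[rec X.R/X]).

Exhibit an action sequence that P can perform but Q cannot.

Reachable graph of P (3 states):
  s0 = a.b.(0 | 0 + (0 + 0)) ⊢ =a=> s1
  s1 = b.(0 | 0 + (0 + 0)) ⊢ =b=> s2
  s2 = 0 | 0 + (0 + 0) ⊢ deadlocked
Reachable graph of Q (3 states):
  t0 = b.b.(0 | 0 + (0 + 0)) ⊢ =b=> t1
  t1 = b.(0 | 0 + (0 + 0)) ⊢ =b=> t2
  t2 = 0 | 0 + (0 + 0) ⊢ deadlocked
Run σ = ⟨a⟩ on P: start {s0}
  after a @ step 1: {s1}
  ✓ P
Run σ = ⟨a⟩ on Q: start {t0}
  after a @ step 1: no successor for Q

a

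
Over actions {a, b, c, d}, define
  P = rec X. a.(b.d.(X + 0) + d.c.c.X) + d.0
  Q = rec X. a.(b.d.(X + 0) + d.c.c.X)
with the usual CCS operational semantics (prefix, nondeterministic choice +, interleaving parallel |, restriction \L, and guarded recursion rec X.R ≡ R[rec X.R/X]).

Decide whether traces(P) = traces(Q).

Reachable graph of P (7 states):
  m0 = rec X. a.(b.d.(X + 0) + d.c.c.X) + d.0 ⊢ ··a··> m1, ··d··> m2
  m1 = b.d.((rec X. a.(b.d.(X + 0) + d.c.c.X) + d.0) + 0) + d.c.c.(rec X. a.(b.d.(X + 0) + d.c.c.X) + d.0) ⊢ ··b··> m3, ··d··> m4
  m2 = 0 ⊢ (no moves)
  m3 = d.((rec X. a.(b.d.(X + 0) + d.c.c.X) + d.0) + 0) ⊢ ··d··> m5
  m4 = c.c.(rec X. a.(b.d.(X + 0) + d.c.c.X) + d.0) ⊢ ··c··> m6
  m5 = (rec X. a.(b.d.(X + 0) + d.c.c.X) + d.0) + 0 ⊢ ··a··> m1, ··d··> m2
  m6 = c.(rec X. a.(b.d.(X + 0) + d.c.c.X) + d.0) ⊢ ··c··> m0
Reachable graph of Q (6 states):
  n0 = rec X. a.(b.d.(X + 0) + d.c.c.X) ⊢ ··a··> n1
  n1 = b.d.((rec X. a.(b.d.(X + 0) + d.c.c.X)) + 0) + d.c.c.(rec X. a.(b.d.(X + 0) + d.c.c.X)) ⊢ ··b··> n2, ··d··> n3
  n2 = d.((rec X. a.(b.d.(X + 0) + d.c.c.X)) + 0) ⊢ ··d··> n4
  n3 = c.c.(rec X. a.(b.d.(X + 0) + d.c.c.X)) ⊢ ··c··> n5
  n4 = (rec X. a.(b.d.(X + 0) + d.c.c.X)) + 0 ⊢ ··a··> n1
  n5 = c.(rec X. a.(b.d.(X + 0) + d.c.c.X)) ⊢ ··c··> n0
Run σ = ⟨d⟩ on P: start {m0}
  after d @ step 1: {m2}
  — P admits the full trace.
Run σ = ⟨d⟩ on Q: start {n0}
  after d @ step 1: no successor for Q

NO — witness ⟨d⟩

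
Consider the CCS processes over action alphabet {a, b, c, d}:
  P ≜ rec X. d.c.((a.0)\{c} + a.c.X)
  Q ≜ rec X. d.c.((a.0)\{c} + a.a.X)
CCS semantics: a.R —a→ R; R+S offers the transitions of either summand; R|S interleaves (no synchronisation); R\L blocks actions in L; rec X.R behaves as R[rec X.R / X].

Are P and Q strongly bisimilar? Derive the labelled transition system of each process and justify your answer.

NO

LTS(P): 5 reachable states
  p0 = rec X. d.c.((a.0)\{c} + a.c.X) | -d-> p1
  p1 = c.((a.0)\{c} + a.c.(rec X. d.c.((a.0)\{c} + a.c.X))) | -c-> p2
  p2 = (a.0)\{c} + a.c.(rec X. d.c.((a.0)\{c} + a.c.X)) | -a-> p3, -a-> p4
  p3 = 0\{c} | (no moves)
  p4 = c.(rec X. d.c.((a.0)\{c} + a.c.X)) | -c-> p0
LTS(Q): 5 reachable states
  q0 = rec X. d.c.((a.0)\{c} + a.a.X) | -d-> q1
  q1 = c.((a.0)\{c} + a.a.(rec X. d.c.((a.0)\{c} + a.a.X))) | -c-> q2
  q2 = (a.0)\{c} + a.a.(rec X. d.c.((a.0)\{c} + a.a.X)) | -a-> q3, -a-> q4
  q3 = 0\{c} | (no moves)
  q4 = a.(rec X. d.c.((a.0)\{c} + a.a.X)) | -a-> q0
Bisimilarity quotient blocks:
  B0 = {p0}
  B1 = {p1}
  B2 = {p2}
  B3 = {p4}
  B4 = {p3, q3}
  B5 = {q0}
  B6 = {q1}
  B7 = {q2}
  B8 = {q4}
p0 ∈ B0, q0 ∈ B5 → different blocks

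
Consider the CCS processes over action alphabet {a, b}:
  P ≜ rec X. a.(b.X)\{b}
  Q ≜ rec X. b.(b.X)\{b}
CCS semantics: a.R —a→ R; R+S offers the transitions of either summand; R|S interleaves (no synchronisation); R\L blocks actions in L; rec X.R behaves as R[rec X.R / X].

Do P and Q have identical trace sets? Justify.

traces(P) ≠ traces(Q) — witness ⟨a⟩

P's transition system — 2 states:
  s0 = rec X. a.(b.X)\{b} :: —a→ s1
  s1 = (b.(rec X. a.(b.X)\{b}))\{b} :: ∅
Q's transition system — 2 states:
  t0 = rec X. b.(b.X)\{b} :: —b→ t1
  t1 = (b.(rec X. b.(b.X)\{b}))\{b} :: ∅
Run σ = ⟨a⟩ on P: start {s0}
  [1] a ⇒ {s1}
  ✓ P
Run σ = ⟨a⟩ on Q: start {t0}
  [1] a ⇒ ∅  — Q cannot continue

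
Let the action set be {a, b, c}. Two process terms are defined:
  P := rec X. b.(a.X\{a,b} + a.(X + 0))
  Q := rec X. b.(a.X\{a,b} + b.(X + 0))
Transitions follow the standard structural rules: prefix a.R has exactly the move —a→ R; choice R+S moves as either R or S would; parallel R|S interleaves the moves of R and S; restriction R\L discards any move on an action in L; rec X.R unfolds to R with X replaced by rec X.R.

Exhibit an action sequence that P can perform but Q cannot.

LTS(P): 4 reachable states
  p0 = rec X. b.(a.X\{a,b} + a.(X + 0)) :: —b→ p1
  p1 = a.(rec X. b.(a.X\{a,b} + a.(X + 0)))\{a,b} + a.((rec X. b.(a.X\{a,b} + a.(X + 0))) + 0) :: —a→ p2, —a→ p3
  p2 = (rec X. b.(a.X\{a,b} + a.(X + 0))) + 0 :: —b→ p1
  p3 = (rec X. b.(a.X\{a,b} + a.(X + 0)))\{a,b} :: ∅
LTS(Q): 4 reachable states
  q0 = rec X. b.(a.X\{a,b} + b.(X + 0)) :: —b→ q1
  q1 = a.(rec X. b.(a.X\{a,b} + b.(X + 0)))\{a,b} + b.((rec X. b.(a.X\{a,b} + b.(X + 0))) + 0) :: —a→ q2, —b→ q3
  q2 = (rec X. b.(a.X\{a,b} + b.(X + 0)))\{a,b} :: ∅
  q3 = (rec X. b.(a.X\{a,b} + b.(X + 0))) + 0 :: —b→ q1
Trace ⟨bab⟩ through P, begin at {p0}:
  [1] b ⇒ {p1}
  [2] a ⇒ {p2, p3}
  [3] b ⇒ {p1}
  ✓ P
Trace ⟨bab⟩ through Q, begin at {q0}:
  [1] b ⇒ {q1}
  [2] a ⇒ {q2}
  [3] b ⇒ no successor for Q

bab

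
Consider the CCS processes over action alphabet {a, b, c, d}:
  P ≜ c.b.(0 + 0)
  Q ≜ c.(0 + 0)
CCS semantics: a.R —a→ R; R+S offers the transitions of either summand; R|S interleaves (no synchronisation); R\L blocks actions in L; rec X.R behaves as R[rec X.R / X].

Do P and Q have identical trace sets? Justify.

trace-distinct — witness ⟨cb⟩

Reachable graph of P (3 states):
  p0 = c.b.(0 + 0) ⊢ ··c··> p1
  p1 = b.(0 + 0) ⊢ ··b··> p2
  p2 = 0 + 0 ⊢ deadlocked
Reachable graph of Q (2 states):
  q0 = c.(0 + 0) ⊢ ··c··> q1
  q1 = 0 + 0 ⊢ deadlocked
Run σ = ⟨cb⟩ on P: start {p0}
  step 1 (c): {p1}
  step 2 (b): {p2}
  — P admits the full trace.
Run σ = ⟨cb⟩ on Q: start {q0}
  step 1 (c): {q1}
  step 2 (b): no successor for Q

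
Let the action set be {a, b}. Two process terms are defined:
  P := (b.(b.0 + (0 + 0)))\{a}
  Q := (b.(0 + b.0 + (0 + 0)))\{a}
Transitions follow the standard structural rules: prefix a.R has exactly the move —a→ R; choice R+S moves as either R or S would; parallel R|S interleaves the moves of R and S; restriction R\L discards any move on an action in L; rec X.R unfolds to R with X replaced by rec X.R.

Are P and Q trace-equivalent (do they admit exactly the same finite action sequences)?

trace-equivalent

LTS(P): 3 reachable states
  s0 = (b.(b.0 + (0 + 0)))\{a} ⊢ —b→ s1
  s1 = (b.0 + (0 + 0))\{a} ⊢ —b→ s2
  s2 = 0\{a} ⊢ stopped
LTS(Q): 3 reachable states
  t0 = (b.(0 + b.0 + (0 + 0)))\{a} ⊢ —b→ t1
  t1 = (0 + b.0 + (0 + 0))\{a} ⊢ —b→ t2
  t2 = 0\{a} ⊢ stopped
Bisimilarity quotient blocks:
  B0 = {s0, t0}
  B1 = {s1, t1}
  B2 = {s2, t2}
s0 ∈ B0, t0 ∈ B0 → same block
Bisimilar ⇒ trace-equivalent.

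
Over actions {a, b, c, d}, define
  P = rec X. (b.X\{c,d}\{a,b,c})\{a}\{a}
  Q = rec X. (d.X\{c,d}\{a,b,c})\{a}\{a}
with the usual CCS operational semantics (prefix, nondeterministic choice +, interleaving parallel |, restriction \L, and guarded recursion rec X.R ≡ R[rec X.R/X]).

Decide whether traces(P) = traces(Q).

NO — witness ⟨b⟩

Reachable graph of P (2 states):
  s0 = rec X. (b.X\{c,d}\{a,b,c})\{a}\{a} ⊢ -b-> s1
  s1 = (rec X. (b.X\{c,d}\{a,b,c})\{a}\{a})\{c,d}\{a,b,c}\{a}\{a} ⊢ (no moves)
Reachable graph of Q (2 states):
  t0 = rec X. (d.X\{c,d}\{a,b,c})\{a}\{a} ⊢ -d-> t1
  t1 = (rec X. (d.X\{c,d}\{a,b,c})\{a}\{a})\{c,d}\{a,b,c}\{a}\{a} ⊢ (no moves)
Trace ⟨b⟩ through P, begin at {s0}:
  step 1 (b): {s1}
  ✓ P
Trace ⟨b⟩ through Q, begin at {t0}:
  step 1 (b): no successor for Q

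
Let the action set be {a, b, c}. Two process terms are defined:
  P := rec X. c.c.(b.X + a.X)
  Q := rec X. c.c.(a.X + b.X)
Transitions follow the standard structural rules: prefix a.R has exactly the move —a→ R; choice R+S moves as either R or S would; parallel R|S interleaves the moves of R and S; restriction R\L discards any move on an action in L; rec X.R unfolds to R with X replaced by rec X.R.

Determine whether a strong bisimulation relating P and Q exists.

Reachable graph of P (3 states):
  s0 = rec X. c.c.(b.X + a.X) | —c→ s1
  s1 = c.(b.(rec X. c.c.(b.X + a.X)) + a.(rec X. c.c.(b.X + a.X))) | —c→ s2
  s2 = b.(rec X. c.c.(b.X + a.X)) + a.(rec X. c.c.(b.X + a.X)) | —a→ s0, —b→ s0
Reachable graph of Q (3 states):
  t0 = rec X. c.c.(a.X + b.X) | —c→ t1
  t1 = c.(a.(rec X. c.c.(a.X + b.X)) + b.(rec X. c.c.(a.X + b.X))) | —c→ t2
  t2 = a.(rec X. c.c.(a.X + b.X)) + b.(rec X. c.c.(a.X + b.X)) | —a→ t0, —b→ t0
Partition-refinement fixed point:
  B0 = {s0, t0}
  B1 = {s1, t1}
  B2 = {s2, t2}
s0 ∈ B0, t0 ∈ B0 → same block

YES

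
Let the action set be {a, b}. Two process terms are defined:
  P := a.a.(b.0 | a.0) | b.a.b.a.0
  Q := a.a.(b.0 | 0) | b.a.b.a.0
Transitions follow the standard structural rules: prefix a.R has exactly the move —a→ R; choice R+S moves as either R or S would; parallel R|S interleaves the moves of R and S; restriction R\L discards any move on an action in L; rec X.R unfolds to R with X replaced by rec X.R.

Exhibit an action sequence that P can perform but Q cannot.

aaa

Reachable graph of P (30 states):
  u0 = a.a.(b.0 | a.0) | b.a.b.a.0 :: —a→ u1, —b→ u2
  u1 = a.(b.0 | a.0) | b.a.b.a.0 :: —a→ u3, —b→ u4
  u2 = a.a.(b.0 | a.0) | a.b.a.0 :: —a→ u4, —a→ u5
  u3 = b.0 | a.0 | b.a.b.a.0 :: —a→ u6, —b→ u7, —b→ u8
  u4 = a.(b.0 | a.0) | a.b.a.0 :: —a→ u8, —a→ u9
  u5 = a.a.(b.0 | a.0) | b.a.0 :: —a→ u9, —b→ u10
  u6 = b.0 | 0 | b.a.b.a.0 :: —b→ u11, —b→ u12
  u7 = 0 | a.0 | b.a.b.a.0 :: —a→ u11, —b→ u13
  u8 = b.0 | a.0 | a.b.a.0 :: —a→ u12, —a→ u14, —b→ u13
  u9 = a.(b.0 | a.0) | b.a.0 :: —a→ u14, —b→ u15
  u10 = a.a.(b.0 | a.0) | a.0 :: —a→ u15, —a→ u16
  u11 = 0 | 0 | b.a.b.a.0 :: —b→ u17
  u12 = b.0 | 0 | a.b.a.0 :: —a→ u18, —b→ u17
  u13 = 0 | a.0 | a.b.a.0 :: —a→ u17, —a→ u19
  u14 = b.0 | a.0 | b.a.0 :: —a→ u18, —b→ u19, —b→ u20
  u15 = a.(b.0 | a.0) | a.0 :: —a→ u20, —a→ u21
  u16 = a.a.(b.0 | a.0) | 0 :: —a→ u21
  u17 = 0 | 0 | a.b.a.0 :: —a→ u22
  u18 = b.0 | 0 | b.a.0 :: —b→ u22, —b→ u23
  u19 = 0 | a.0 | b.a.0 :: —a→ u22, —b→ u24
  u20 = b.0 | a.0 | a.0 :: —a→ u23, —a→ u25, —b→ u24
  u21 = a.(b.0 | a.0) | 0 :: —a→ u25
  u22 = 0 | 0 | b.a.0 :: —b→ u26
  u23 = b.0 | 0 | a.0 :: —a→ u27, —b→ u26
  u24 = 0 | a.0 | a.0 :: —a→ u26, —a→ u28
  u25 = b.0 | a.0 | 0 :: —a→ u27, —b→ u28
  u26 = 0 | 0 | a.0 :: —a→ u29
  u27 = b.0 | 0 | 0 :: —b→ u29
  u28 = 0 | a.0 | 0 :: —a→ u29
  u29 = 0 | 0 | 0 :: stopped
Reachable graph of Q (20 states):
  v0 = a.a.(b.0 | 0) | b.a.b.a.0 :: —a→ v1, —b→ v2
  v1 = a.(b.0 | 0) | b.a.b.a.0 :: —a→ v3, —b→ v4
  v2 = a.a.(b.0 | 0) | a.b.a.0 :: —a→ v4, —a→ v5
  v3 = b.0 | 0 | b.a.b.a.0 :: —b→ v6, —b→ v7
  v4 = a.(b.0 | 0) | a.b.a.0 :: —a→ v7, —a→ v8
  v5 = a.a.(b.0 | 0) | b.a.0 :: —a→ v8, —b→ v9
  v6 = 0 | 0 | b.a.b.a.0 :: —b→ v10
  v7 = b.0 | 0 | a.b.a.0 :: —a→ v11, —b→ v10
  v8 = a.(b.0 | 0) | b.a.0 :: —a→ v11, —b→ v12
  v9 = a.a.(b.0 | 0) | a.0 :: —a→ v12, —a→ v13
  v10 = 0 | 0 | a.b.a.0 :: —a→ v14
  v11 = b.0 | 0 | b.a.0 :: —b→ v14, —b→ v15
  v12 = a.(b.0 | 0) | a.0 :: —a→ v15, —a→ v16
  v13 = a.a.(b.0 | 0) | 0 :: —a→ v16
  v14 = 0 | 0 | b.a.0 :: —b→ v17
  v15 = b.0 | 0 | a.0 :: —a→ v18, —b→ v17
  v16 = a.(b.0 | 0) | 0 :: —a→ v18
  v17 = 0 | 0 | a.0 :: —a→ v19
  v18 = b.0 | 0 | 0 :: —b→ v19
  v19 = 0 | 0 | 0 :: stopped
Executing aaa from P (initial set {u0}):
  after a @ step 1: {u1}
  after a @ step 2: {u3}
  after a @ step 3: {u6}
  — P admits the full trace.
Executing aaa from Q (initial set {v0}):
  after a @ step 1: {v1}
  after a @ step 2: {v3}
  after a @ step 3: no successor for Q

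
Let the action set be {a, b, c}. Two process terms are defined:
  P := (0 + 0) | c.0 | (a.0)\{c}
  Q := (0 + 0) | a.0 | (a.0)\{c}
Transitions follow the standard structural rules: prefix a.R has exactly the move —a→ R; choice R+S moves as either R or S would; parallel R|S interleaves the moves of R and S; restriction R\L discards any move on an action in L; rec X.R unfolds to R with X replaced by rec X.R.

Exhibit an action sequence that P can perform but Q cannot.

c

P's transition system — 4 states:
  m0 = (0 + 0) | c.0 | (a.0)\{c} has moves -a-> m1, -c-> m2
  m1 = (0 + 0) | c.0 | 0\{c} has moves -c-> m3
  m2 = (0 + 0) | 0 | (a.0)\{c} has moves -a-> m3
  m3 = (0 + 0) | 0 | 0\{c} has moves deadlocked
Q's transition system — 4 states:
  n0 = (0 + 0) | a.0 | (a.0)\{c} has moves -a-> n1, -a-> n2
  n1 = (0 + 0) | 0 | (a.0)\{c} has moves -a-> n3
  n2 = (0 + 0) | a.0 | 0\{c} has moves -a-> n3
  n3 = (0 + 0) | 0 | 0\{c} has moves deadlocked
Run σ = ⟨c⟩ on P: start {m0}
  after c @ step 1: {m2}
  ✓ P
Run σ = ⟨c⟩ on Q: start {n0}
  after c @ step 1: no successor for Q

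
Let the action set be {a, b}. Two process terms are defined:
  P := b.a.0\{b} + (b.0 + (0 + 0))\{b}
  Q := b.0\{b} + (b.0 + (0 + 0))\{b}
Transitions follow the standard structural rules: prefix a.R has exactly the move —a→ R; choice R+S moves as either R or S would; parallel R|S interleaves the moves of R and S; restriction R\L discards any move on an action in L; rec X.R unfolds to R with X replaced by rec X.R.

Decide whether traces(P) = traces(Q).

trace-distinct — witness ⟨ba⟩

P's transition system — 3 states:
  s0 = b.a.0\{b} + (b.0 + (0 + 0))\{b} → ··b··> s1
  s1 = a.0\{b} → ··a··> s2
  s2 = 0\{b} → stopped
Q's transition system — 2 states:
  t0 = b.0\{b} + (b.0 + (0 + 0))\{b} → ··b··> t1
  t1 = 0\{b} → stopped
Trace ⟨ba⟩ through P, begin at {s0}:
  [1] b ⇒ {s1}
  [2] a ⇒ {s2}
  — P admits the full trace.
Trace ⟨ba⟩ through Q, begin at {t0}:
  [1] b ⇒ {t1}
  [2] a ⇒ no successor for Q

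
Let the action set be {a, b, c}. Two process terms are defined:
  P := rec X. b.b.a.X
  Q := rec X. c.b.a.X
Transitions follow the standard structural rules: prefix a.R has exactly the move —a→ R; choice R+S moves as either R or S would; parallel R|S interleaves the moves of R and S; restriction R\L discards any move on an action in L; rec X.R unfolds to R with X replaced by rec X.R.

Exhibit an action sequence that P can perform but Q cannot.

b

P's transition system — 3 states:
  p0 = rec X. b.b.a.X | =b=> p1
  p1 = b.a.(rec X. b.b.a.X) | =b=> p2
  p2 = a.(rec X. b.b.a.X) | =a=> p0
Q's transition system — 3 states:
  q0 = rec X. c.b.a.X | =c=> q1
  q1 = b.a.(rec X. c.b.a.X) | =b=> q2
  q2 = a.(rec X. c.b.a.X) | =a=> q0
Trace ⟨b⟩ through P, begin at {p0}:
  step 1 (b): {p1}
  P completes σ.
Trace ⟨b⟩ through Q, begin at {q0}:
  step 1 (b): ∅ (Q stuck)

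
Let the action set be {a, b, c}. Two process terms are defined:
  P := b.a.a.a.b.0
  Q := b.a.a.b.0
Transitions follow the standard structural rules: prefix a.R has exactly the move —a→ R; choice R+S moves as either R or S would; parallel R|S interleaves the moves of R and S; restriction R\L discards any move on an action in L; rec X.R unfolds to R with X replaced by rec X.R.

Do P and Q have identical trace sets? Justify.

trace-distinct — witness ⟨baaa⟩

LTS(P): 6 reachable states
  m0 = b.a.a.a.b.0 ⊢ -b-> m1
  m1 = a.a.a.b.0 ⊢ -a-> m2
  m2 = a.a.b.0 ⊢ -a-> m3
  m3 = a.b.0 ⊢ -a-> m4
  m4 = b.0 ⊢ -b-> m5
  m5 = 0 ⊢ ∅
LTS(Q): 5 reachable states
  n0 = b.a.a.b.0 ⊢ -b-> n1
  n1 = a.a.b.0 ⊢ -a-> n2
  n2 = a.b.0 ⊢ -a-> n3
  n3 = b.0 ⊢ -b-> n4
  n4 = 0 ⊢ ∅
Run σ = ⟨baaa⟩ on P: start {m0}
  step 1 (b): {m1}
  step 2 (a): {m2}
  step 3 (a): {m3}
  step 4 (a): {m4}
  — P admits the full trace.
Run σ = ⟨baaa⟩ on Q: start {n0}
  step 1 (b): {n1}
  step 2 (a): {n2}
  step 3 (a): {n3}
  step 4 (a): no successor for Q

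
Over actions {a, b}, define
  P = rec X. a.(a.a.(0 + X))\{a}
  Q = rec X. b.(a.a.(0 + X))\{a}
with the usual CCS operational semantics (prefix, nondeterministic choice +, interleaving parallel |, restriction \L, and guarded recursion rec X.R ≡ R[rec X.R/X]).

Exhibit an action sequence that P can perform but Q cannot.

LTS(P): 2 reachable states
  p0 = rec X. a.(a.a.(0 + X))\{a} :: ··a··> p1
  p1 = (a.a.(0 + (rec X. a.(a.a.(0 + X))\{a})))\{a} :: ·
LTS(Q): 2 reachable states
  q0 = rec X. b.(a.a.(0 + X))\{a} :: ··b··> q1
  q1 = (a.a.(0 + (rec X. b.(a.a.(0 + X))\{a})))\{a} :: ·
Executing a from P (initial set {p0}):
  [1] a ⇒ {p1}
  P completes σ.
Executing a from Q (initial set {q0}):
  [1] a ⇒ ∅ (Q stuck)

a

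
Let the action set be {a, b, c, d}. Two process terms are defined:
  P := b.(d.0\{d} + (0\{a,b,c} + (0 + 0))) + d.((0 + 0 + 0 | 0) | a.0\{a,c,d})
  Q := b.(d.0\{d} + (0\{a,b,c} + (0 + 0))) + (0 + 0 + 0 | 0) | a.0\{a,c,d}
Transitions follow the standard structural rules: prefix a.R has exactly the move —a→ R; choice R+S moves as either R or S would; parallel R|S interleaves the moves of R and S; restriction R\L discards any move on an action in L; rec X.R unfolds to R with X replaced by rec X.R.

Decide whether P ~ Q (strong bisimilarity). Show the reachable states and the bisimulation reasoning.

P ≁ Q

Reachable graph of P (5 states):
  p0 = b.(d.0\{d} + (0\{a,b,c} + (0 + 0))) + d.((0 + 0 + 0 | 0) | a.0\{a,c,d}) :: ··b··> p1, ··d··> p2
  p1 = d.0\{d} + (0\{a,b,c} + (0 + 0)) :: ··d··> p3
  p2 = (0 + 0 + 0 | 0) | a.0\{a,c,d} :: ··a··> p4
  p3 = 0\{d} :: deadlocked
  p4 = (0 + 0 + 0 | 0) | 0\{a,c,d} :: deadlocked
Reachable graph of Q (4 states):
  q0 = b.(d.0\{d} + (0\{a,b,c} + (0 + 0))) + (0 + 0 + 0 | 0) | a.0\{a,c,d} :: ··a··> q1, ··b··> q2
  q1 = (0 + 0 + 0 | 0) | 0\{a,c,d} :: deadlocked
  q2 = d.0\{d} + (0\{a,b,c} + (0 + 0)) :: ··d··> q3
  q3 = 0\{d} :: deadlocked
Coarsest stable partition (strong bisimilarity classes):
  B0 = {p0}
  B1 = {p1, q2}
  B2 = {p3, p4, q1, q3}
  B3 = {p2}
  B4 = {q0}
p0 ∈ B0, q0 ∈ B4 → different blocks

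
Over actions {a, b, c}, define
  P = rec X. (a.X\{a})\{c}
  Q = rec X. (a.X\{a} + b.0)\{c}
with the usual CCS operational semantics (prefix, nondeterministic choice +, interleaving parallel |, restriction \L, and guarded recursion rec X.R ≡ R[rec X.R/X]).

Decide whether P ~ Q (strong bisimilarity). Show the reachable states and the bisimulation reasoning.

P's transition system — 2 states:
  p0 = rec X. (a.X\{a})\{c} → -a-> p1
  p1 = (rec X. (a.X\{a})\{c})\{a}\{c} → deadlocked
Q's transition system — 4 states:
  q0 = rec X. (a.X\{a} + b.0)\{c} → -a-> q1, -b-> q2
  q1 = (rec X. (a.X\{a} + b.0)\{c})\{a}\{c} → -b-> q3
  q2 = 0\{c} → deadlocked
  q3 = 0\{c}\{a}\{c} → deadlocked
Partition-refinement fixed point:
  B0 = {p0}
  B1 = {p1, q2, q3}
  B2 = {q0}
  B3 = {q1}
p0 ∈ B0, q0 ∈ B2 → different blocks

P ≁ Q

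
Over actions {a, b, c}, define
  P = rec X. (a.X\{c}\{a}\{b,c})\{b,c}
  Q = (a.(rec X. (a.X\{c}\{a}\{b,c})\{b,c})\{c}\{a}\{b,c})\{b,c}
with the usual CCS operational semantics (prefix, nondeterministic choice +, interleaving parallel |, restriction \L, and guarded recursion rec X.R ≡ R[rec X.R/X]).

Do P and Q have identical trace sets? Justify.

LTS(P): 2 reachable states
  u0 = rec X. (a.X\{c}\{a}\{b,c})\{b,c} → -a-> u1
  u1 = (rec X. (a.X\{c}\{a}\{b,c})\{b,c})\{c}\{a}\{b,c}\{b,c} → ∅
LTS(Q): 2 reachable states
  v0 = (a.(rec X. (a.X\{c}\{a}\{b,c})\{b,c})\{c}\{a}\{b,c})\{b,c} → -a-> v1
  v1 = (rec X. (a.X\{c}\{a}\{b,c})\{b,c})\{c}\{a}\{b,c}\{b,c} → ∅
Bisimilarity quotient blocks:
  B0 = {u0, v0}
  B1 = {u1, v1}
u0 ∈ B0, v0 ∈ B0 → same block
Bisimilar ⇒ trace-equivalent.

traces(P) = traces(Q)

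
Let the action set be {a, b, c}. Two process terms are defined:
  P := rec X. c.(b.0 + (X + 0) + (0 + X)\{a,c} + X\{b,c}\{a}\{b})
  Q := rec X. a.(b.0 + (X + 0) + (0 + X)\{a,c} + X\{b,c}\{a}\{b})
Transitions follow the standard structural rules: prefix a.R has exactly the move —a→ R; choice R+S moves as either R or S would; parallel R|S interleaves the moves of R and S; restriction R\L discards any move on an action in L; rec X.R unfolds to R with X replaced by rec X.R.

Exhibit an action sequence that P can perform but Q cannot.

c

P's transition system — 3 states:
  s0 = rec X. c.(b.0 + (X + 0) + (0 + X)\{a,c} + X\{b,c}\{a}\{b}) :: -c-> s1
  s1 = b.0 + ((rec X. c.(b.0 + (X + 0) + (0 + X)\{a,c} + X\{b,c}\{a}\{b})) + 0) + (0 + (rec X. c.(b.0 + (X + 0) + (0 + X)\{a,c} + X\{b,c}\{a}\{b})))\{a,c} + (rec X. c.(b.0 + (X + 0) + (0 + X)\{a,c} + X\{b,c}\{a}\{b}))\{b,c}\{a}\{b} :: -b-> s2, -c-> s1
  s2 = 0 :: deadlocked
Q's transition system — 3 states:
  t0 = rec X. a.(b.0 + (X + 0) + (0 + X)\{a,c} + X\{b,c}\{a}\{b}) :: -a-> t1
  t1 = b.0 + ((rec X. a.(b.0 + (X + 0) + (0 + X)\{a,c} + X\{b,c}\{a}\{b})) + 0) + (0 + (rec X. a.(b.0 + (X + 0) + (0 + X)\{a,c} + X\{b,c}\{a}\{b})))\{a,c} + (rec X. a.(b.0 + (X + 0) + (0 + X)\{a,c} + X\{b,c}\{a}\{b}))\{b,c}\{a}\{b} :: -a-> t1, -b-> t2
  t2 = 0 :: deadlocked
Trace ⟨c⟩ through P, begin at {s0}:
  step 1 (c): {s1}
  P completes σ.
Trace ⟨c⟩ through Q, begin at {t0}:
  step 1 (c): ∅  — Q cannot continue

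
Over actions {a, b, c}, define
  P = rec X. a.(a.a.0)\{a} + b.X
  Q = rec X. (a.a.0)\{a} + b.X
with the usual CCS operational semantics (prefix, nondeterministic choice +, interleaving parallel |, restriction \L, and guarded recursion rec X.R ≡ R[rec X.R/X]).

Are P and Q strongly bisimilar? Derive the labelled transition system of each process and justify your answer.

LTS(P): 2 reachable states
  m0 = rec X. a.(a.a.0)\{a} + b.X has moves -a-> m1, -b-> m0
  m1 = (a.a.0)\{a} has moves deadlocked
LTS(Q): 1 reachable states
  n0 = rec X. (a.a.0)\{a} + b.X has moves -b-> n0
Bisimilarity quotient blocks:
  B0 = {m0}
  B1 = {m1}
  B2 = {n0}
m0 ∈ B0, n0 ∈ B2 → different blocks

P ≁ Q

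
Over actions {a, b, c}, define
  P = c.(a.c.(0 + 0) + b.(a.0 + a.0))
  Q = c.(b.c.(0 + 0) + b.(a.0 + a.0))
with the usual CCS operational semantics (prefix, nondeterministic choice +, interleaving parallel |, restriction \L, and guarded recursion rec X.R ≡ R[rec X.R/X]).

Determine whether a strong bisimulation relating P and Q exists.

NO

Reachable graph of P (6 states):
  u0 = c.(a.c.(0 + 0) + b.(a.0 + a.0)) → -c-> u1
  u1 = a.c.(0 + 0) + b.(a.0 + a.0) → -a-> u2, -b-> u3
  u2 = c.(0 + 0) → -c-> u4
  u3 = a.0 + a.0 → -a-> u5
  u4 = 0 + 0 → stopped
  u5 = 0 → stopped
Reachable graph of Q (6 states):
  v0 = c.(b.c.(0 + 0) + b.(a.0 + a.0)) → -c-> v1
  v1 = b.c.(0 + 0) + b.(a.0 + a.0) → -b-> v2, -b-> v3
  v2 = a.0 + a.0 → -a-> v4
  v3 = c.(0 + 0) → -c-> v5
  v4 = 0 → stopped
  v5 = 0 + 0 → stopped
Bisimilarity quotient blocks:
  B0 = {u0}
  B1 = {u1}
  B2 = {u2, v3}
  B3 = {u4, u5, v4, v5}
  B4 = {u3, v2}
  B5 = {v0}
  B6 = {v1}
u0 ∈ B0, v0 ∈ B5 → different blocks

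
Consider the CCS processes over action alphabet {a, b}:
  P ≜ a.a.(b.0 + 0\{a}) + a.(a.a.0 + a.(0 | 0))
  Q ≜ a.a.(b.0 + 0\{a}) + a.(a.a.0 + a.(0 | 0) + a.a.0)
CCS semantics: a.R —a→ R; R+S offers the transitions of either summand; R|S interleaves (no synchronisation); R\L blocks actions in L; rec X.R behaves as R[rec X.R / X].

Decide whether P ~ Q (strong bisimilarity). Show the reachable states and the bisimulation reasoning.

Reachable graph of P (7 states):
  u0 = a.a.(b.0 + 0\{a}) + a.(a.a.0 + a.(0 | 0)) | -a-> u1, -a-> u2
  u1 = a.(b.0 + 0\{a}) | -a-> u3
  u2 = a.a.0 + a.(0 | 0) | -a-> u4, -a-> u5
  u3 = b.0 + 0\{a} | -b-> u6
  u4 = 0 | 0 | (no moves)
  u5 = a.0 | -a-> u6
  u6 = 0 | (no moves)
Reachable graph of Q (7 states):
  v0 = a.a.(b.0 + 0\{a}) + a.(a.a.0 + a.(0 | 0) + a.a.0) | -a-> v1, -a-> v2
  v1 = a.(b.0 + 0\{a}) | -a-> v3
  v2 = a.a.0 + a.(0 | 0) + a.a.0 | -a-> v4, -a-> v5
  v3 = b.0 + 0\{a} | -b-> v6
  v4 = 0 | 0 | (no moves)
  v5 = a.0 | -a-> v6
  v6 = 0 | (no moves)
Coarsest stable partition (strong bisimilarity classes):
  B0 = {u0, v0}
  B1 = {u2, v2}
  B2 = {u4, u6, v4, v6}
  B3 = {u5, v5}
  B4 = {u1, v1}
  B5 = {u3, v3}
u0 ∈ B0, v0 ∈ B0 → same block

P ~ Q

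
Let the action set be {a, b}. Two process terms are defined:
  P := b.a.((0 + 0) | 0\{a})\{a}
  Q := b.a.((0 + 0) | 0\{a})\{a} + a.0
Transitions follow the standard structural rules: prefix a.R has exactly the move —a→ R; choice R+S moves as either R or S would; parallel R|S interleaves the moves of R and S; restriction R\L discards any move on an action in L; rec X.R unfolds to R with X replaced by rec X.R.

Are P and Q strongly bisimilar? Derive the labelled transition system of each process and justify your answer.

P's transition system — 3 states:
  u0 = b.a.((0 + 0) | 0\{a})\{a} | --b--▸ u1
  u1 = a.((0 + 0) | 0\{a})\{a} | --a--▸ u2
  u2 = ((0 + 0) | 0\{a})\{a} | deadlocked
Q's transition system — 4 states:
  v0 = b.a.((0 + 0) | 0\{a})\{a} + a.0 | --a--▸ v1, --b--▸ v2
  v1 = 0 | deadlocked
  v2 = a.((0 + 0) | 0\{a})\{a} | --a--▸ v3
  v3 = ((0 + 0) | 0\{a})\{a} | deadlocked
Coarsest stable partition (strong bisimilarity classes):
  B0 = {u0}
  B1 = {u1, v2}
  B2 = {u2, v1, v3}
  B3 = {v0}
u0 ∈ B0, v0 ∈ B3 → different blocks

NO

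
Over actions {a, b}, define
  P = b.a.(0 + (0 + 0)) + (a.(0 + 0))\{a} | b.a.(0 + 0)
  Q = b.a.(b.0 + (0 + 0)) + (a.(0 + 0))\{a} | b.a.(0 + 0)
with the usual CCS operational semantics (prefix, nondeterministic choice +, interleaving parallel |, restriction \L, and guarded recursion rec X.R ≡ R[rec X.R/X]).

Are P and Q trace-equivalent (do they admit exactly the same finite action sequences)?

trace-distinct — witness ⟨bab⟩

Reachable graph of P (5 states):
  p0 = b.a.(0 + (0 + 0)) + (a.(0 + 0))\{a} | b.a.(0 + 0) | -b-> p1, -b-> p2
  p1 = (a.(0 + 0))\{a} | a.(0 + 0) | -a-> p3
  p2 = a.(0 + (0 + 0)) | -a-> p4
  p3 = (a.(0 + 0))\{a} | (0 + 0) | stopped
  p4 = 0 + (0 + 0) | stopped
Reachable graph of Q (6 states):
  q0 = b.a.(b.0 + (0 + 0)) + (a.(0 + 0))\{a} | b.a.(0 + 0) | -b-> q1, -b-> q2
  q1 = (a.(0 + 0))\{a} | a.(0 + 0) | -a-> q3
  q2 = a.(b.0 + (0 + 0)) | -a-> q4
  q3 = (a.(0 + 0))\{a} | (0 + 0) | stopped
  q4 = b.0 + (0 + 0) | -b-> q5
  q5 = 0 | stopped
Executing bab from Q (initial set {q0}):
  after b @ step 1: {q1, q2}
  after a @ step 2: {q3, q4}
  after b @ step 3: {q5}
  — Q admits the full trace.
Executing bab from P (initial set {p0}):
  after b @ step 1: {p1, p2}
  after a @ step 2: {p3, p4}
  after b @ step 3: no successor for P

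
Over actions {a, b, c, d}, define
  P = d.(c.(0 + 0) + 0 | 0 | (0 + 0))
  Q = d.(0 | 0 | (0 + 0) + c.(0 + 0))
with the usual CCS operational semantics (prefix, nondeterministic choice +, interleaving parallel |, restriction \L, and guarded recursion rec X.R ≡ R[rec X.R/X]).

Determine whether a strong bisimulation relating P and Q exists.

P's transition system — 3 states:
  s0 = d.(c.(0 + 0) + 0 | 0 | (0 + 0)) | =d=> s1
  s1 = c.(0 + 0) + 0 | 0 | (0 + 0) | =c=> s2
  s2 = 0 + 0 | ·
Q's transition system — 3 states:
  t0 = d.(0 | 0 | (0 + 0) + c.(0 + 0)) | =d=> t1
  t1 = 0 | 0 | (0 + 0) + c.(0 + 0) | =c=> t2
  t2 = 0 + 0 | ·
Bisimilarity quotient blocks:
  B0 = {s0, t0}
  B1 = {s1, t1}
  B2 = {s2, t2}
s0 ∈ B0, t0 ∈ B0 → same block

P ~ Q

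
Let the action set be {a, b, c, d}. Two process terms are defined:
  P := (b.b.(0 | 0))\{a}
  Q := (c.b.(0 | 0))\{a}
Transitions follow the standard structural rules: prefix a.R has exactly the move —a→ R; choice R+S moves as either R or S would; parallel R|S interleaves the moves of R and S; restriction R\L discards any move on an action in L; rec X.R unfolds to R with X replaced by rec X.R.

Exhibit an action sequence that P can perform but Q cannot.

b

Reachable graph of P (3 states):
  m0 = (b.b.(0 | 0))\{a} :: -b-> m1
  m1 = (b.(0 | 0))\{a} :: -b-> m2
  m2 = (0 | 0)\{a} :: (no moves)
Reachable graph of Q (3 states):
  n0 = (c.b.(0 | 0))\{a} :: -c-> n1
  n1 = (b.(0 | 0))\{a} :: -b-> n2
  n2 = (0 | 0)\{a} :: (no moves)
Trace ⟨b⟩ through P, begin at {m0}:
  step 1 (b): {m1}
  — P admits the full trace.
Trace ⟨b⟩ through Q, begin at {n0}:
  step 1 (b): ∅ (Q stuck)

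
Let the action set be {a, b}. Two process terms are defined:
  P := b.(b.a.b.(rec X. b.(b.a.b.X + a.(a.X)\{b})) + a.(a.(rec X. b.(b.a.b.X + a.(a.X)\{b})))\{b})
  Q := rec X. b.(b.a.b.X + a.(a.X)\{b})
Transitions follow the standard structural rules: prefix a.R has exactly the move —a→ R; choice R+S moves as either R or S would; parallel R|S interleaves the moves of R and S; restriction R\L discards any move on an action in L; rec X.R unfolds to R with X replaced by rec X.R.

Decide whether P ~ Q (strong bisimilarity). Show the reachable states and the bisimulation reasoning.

LTS(P): 7 reachable states
  s0 = b.(b.a.b.(rec X. b.(b.a.b.X + a.(a.X)\{b})) + a.(a.(rec X. b.(b.a.b.X + a.(a.X)\{b})))\{b}) :: -b-> s1
  s1 = b.a.b.(rec X. b.(b.a.b.X + a.(a.X)\{b})) + a.(a.(rec X. b.(b.a.b.X + a.(a.X)\{b})))\{b} :: -a-> s2, -b-> s3
  s2 = (a.(rec X. b.(b.a.b.X + a.(a.X)\{b})))\{b} :: -a-> s4
  s3 = a.b.(rec X. b.(b.a.b.X + a.(a.X)\{b})) :: -a-> s5
  s4 = (rec X. b.(b.a.b.X + a.(a.X)\{b}))\{b} :: ·
  s5 = b.(rec X. b.(b.a.b.X + a.(a.X)\{b})) :: -b-> s6
  s6 = rec X. b.(b.a.b.X + a.(a.X)\{b}) :: -b-> s1
LTS(Q): 6 reachable states
  t0 = rec X. b.(b.a.b.X + a.(a.X)\{b}) :: -b-> t1
  t1 = b.a.b.(rec X. b.(b.a.b.X + a.(a.X)\{b})) + a.(a.(rec X. b.(b.a.b.X + a.(a.X)\{b})))\{b} :: -a-> t2, -b-> t3
  t2 = (a.(rec X. b.(b.a.b.X + a.(a.X)\{b})))\{b} :: -a-> t4
  t3 = a.b.(rec X. b.(b.a.b.X + a.(a.X)\{b})) :: -a-> t5
  t4 = (rec X. b.(b.a.b.X + a.(a.X)\{b}))\{b} :: ·
  t5 = b.(rec X. b.(b.a.b.X + a.(a.X)\{b})) :: -b-> t0
Bisimilarity quotient blocks:
  B0 = {s0, s6, t0}
  B1 = {s1, t1}
  B2 = {s2, t2}
  B3 = {s4, t4}
  B4 = {s3, t3}
  B5 = {s5, t5}
s0 ∈ B0, t0 ∈ B0 → same block

bisimilar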